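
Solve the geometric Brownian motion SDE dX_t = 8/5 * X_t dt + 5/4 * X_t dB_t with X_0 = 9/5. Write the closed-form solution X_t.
X_t = 9/5 * exp((131/160) * t + (5/4) * B_t)

For GBM dX = mu X dt + sigma X dB with X_0 = x_0, apply Itô to Y = log X: dY = (mu - sigma^2/2) dt + sigma dB, so Y_t = log(x_0) + (mu - sigma^2/2) t + sigma B_t and hence X_t = x_0 * exp((mu - sigma^2/2) t + sigma B_t).
With mu = 8/5, sigma = 5/4, x_0 = 9/5, this gives:
  X_t = 9/5 * exp((131/160) * t + (5/4) * B_t).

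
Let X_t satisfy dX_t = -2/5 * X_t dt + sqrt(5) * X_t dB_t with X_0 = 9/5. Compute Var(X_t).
Var(X_t) = (81*exp(5*t) - 81)*exp(-4*t/5)/25

For GBM dX = mu X dt + sigma X dB with X_0 = x_0, apply Itô to Y = log X: dY = (mu - sigma^2/2) dt + sigma dB, so Y_t = log(x_0) + (mu - sigma^2/2) t + sigma B_t and hence X_t = x_0 * exp((mu - sigma^2/2) t + sigma B_t).
With mu = -2/5, sigma = sqrt(5), x_0 = 9/5, this gives:
  X_t = 9/5 * exp((-29/10) * t + (sqrt(5)) * B_t).
Since sigma*B_t ~ Normal(0, sigma^2 t), E[exp(sigma*B_t)] = exp(sigma^2 t / 2); so E[X_t] = x_0 * exp((mu - sigma^2/2) t) * exp(sigma^2 t / 2) = x_0 * exp(mu t) = 9*exp(-2*t/5)/5.
Var(X_t) = E[X_t^2] - (E[X_t])^2 = x_0^2 * exp(2 mu t) * (exp(sigma^2 t) - 1) = (81*exp(5*t) - 81)*exp(-4*t/5)/25.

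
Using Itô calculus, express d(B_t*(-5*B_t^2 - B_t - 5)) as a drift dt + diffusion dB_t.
d(B_t*(-5*B_t^2 - B_t - 5)) = (-15*B_t - 1) dt + (-15*B_t^2 - 2*B_t - 5) dB_t

Itô's formula for f(B_t) gives d f(B_t) = f'(B_t) dB_t + (1/2) f''(B_t) dt. Compute derivatives of f(x) = x*(-5*x^2 - x - 5):
  f'(x)  = -15*x^2 - 2*x - 5
  f''(x) = -30*x - 2
Substitute x = B_t and multiply the f'' term by 1/2:
  drift     = (1/2) * (-30*x - 2) evaluated at B_t = -15*B_t - 1
  diffusion = (-15*x^2 - 2*x - 5) evaluated at B_t = -15*B_t^2 - 2*B_t - 5
Therefore d(B_t*(-5*B_t^2 - B_t - 5)) = (-15*B_t - 1) dt + (-15*B_t^2 - 2*B_t - 5) dB_t.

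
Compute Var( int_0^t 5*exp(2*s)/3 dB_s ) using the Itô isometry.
Var = 25*exp(4*t)/36 - 25/36

The Itô integral of a deterministic integrand f(s) has mean 0 because each increment f(s) * (B_{s+ds} - B_s) has mean 0. By the Itô isometry:
  Var( int_0^t f(s) dB_s ) = E[ (int_0^t f(s) dB_s)^2 ] = int_0^t f(s)^2 ds.
Here f(s) = 5*exp(2*s)/3, so f(s)^2 = 25*exp(4*s)/9. Integrate:
  int_0^t (25*exp(4*s)/9) ds = 25*exp(4*t)/36 - 25/36.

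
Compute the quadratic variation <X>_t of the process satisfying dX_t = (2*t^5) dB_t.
<X>_t = 4*t^11/11

For an Itô process dX_t = a(t) dt + b(t) dB_t, the quadratic variation is <X>_t = int_0^t b(s)^2 ds (the drift term does not contribute). Here b(s) = 2*s^5, so
  b(s)^2 = 4*s^10.
Integrating from 0 to t:
  <X>_t = int_0^t (4*s^10) ds = 4*t^11/11.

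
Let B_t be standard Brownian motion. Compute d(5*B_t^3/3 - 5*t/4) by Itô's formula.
d(5*B_t^3/3 - 5*t/4) = (5*B_t - 5/4) dt + (5*B_t^2) dB_t

Itô's formula for f(t, x): d f(t, B_t) = (f_t + (1/2) f_xx) dt + f_x dB_t. Compute partials of f(t, x) = -5*t/4 + 5*x^3/3:
  f_t(t,x)  = -5/4
  f_x(t,x)  = 5*x^2
  f_xx(t,x) = 10*x
Assemble drift = f_t + (1/2) f_xx = 5*x - 5/4 and diffusion = f_x = 5*x^2. Substituting x = B_t:
  d(5*B_t^3/3 - 5*t/4) = (5*B_t - 5/4) dt + (5*B_t^2) dB_t.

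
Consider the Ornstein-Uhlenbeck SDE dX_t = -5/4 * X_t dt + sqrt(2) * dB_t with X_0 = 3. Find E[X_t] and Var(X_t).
E[X_t] = 3*exp(-5*t/4); Var(X_t) = 4/5 - 4*exp(-5*t/2)/5

The OU SDE dX = -theta X dt + sigma dB admits the integrating factor exp(theta t): d(exp(theta t) X_t) = sigma exp(theta t) dB_t. Integrating from 0 to t:
  X_t = x_0 * exp(-theta t) + sigma * int_0^t exp(-theta (t-s)) dB_s.
The Itô integral has mean 0 and (by the Itô isometry) variance sigma^2 * int_0^t exp(-2 theta (t - s)) ds = sigma^2 * (1 - exp(-2 theta t)) / (2 theta).
With theta = 5/4, sigma = sqrt(2), x_0 = 3:
  E[X_t] = 3 * exp(-5/4 t) = 3*exp(-5*t/4)
  Var(X_t) = (sqrt(2))^2 * (1 - exp(-2*5/4 t)) / (2 * 5/4) = 4/5 - 4*exp(-5*t/2)/5.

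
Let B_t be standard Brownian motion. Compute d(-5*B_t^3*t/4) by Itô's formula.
d(-5*B_t^3*t/4) = (5*B_t*(-B_t^2 - 3*t)/4) dt + (-15*B_t^2*t/4) dB_t

Itô's formula for f(t, x): d f(t, B_t) = (f_t + (1/2) f_xx) dt + f_x dB_t. Compute partials of f(t, x) = -5*t*x^3/4:
  f_t(t,x)  = -5*x^3/4
  f_x(t,x)  = -15*t*x^2/4
  f_xx(t,x) = -15*t*x/2
Assemble drift = f_t + (1/2) f_xx = 5*x*(-3*t - x^2)/4 and diffusion = f_x = -15*t*x^2/4. Substituting x = B_t:
  d(-5*B_t^3*t/4) = (5*B_t*(-B_t^2 - 3*t)/4) dt + (-15*B_t^2*t/4) dB_t.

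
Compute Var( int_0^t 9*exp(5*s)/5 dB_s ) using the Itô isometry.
Var = 81*exp(10*t)/250 - 81/250

The Itô integral of a deterministic integrand f(s) has mean 0 because each increment f(s) * (B_{s+ds} - B_s) has mean 0. By the Itô isometry:
  Var( int_0^t f(s) dB_s ) = E[ (int_0^t f(s) dB_s)^2 ] = int_0^t f(s)^2 ds.
Here f(s) = 9*exp(5*s)/5, so f(s)^2 = 81*exp(10*s)/25. Integrate:
  int_0^t (81*exp(10*s)/25) ds = 81*exp(10*t)/250 - 81/250.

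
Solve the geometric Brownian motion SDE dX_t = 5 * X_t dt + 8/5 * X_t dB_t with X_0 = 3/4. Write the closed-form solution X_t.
X_t = 3/4 * exp((93/25) * t + (8/5) * B_t)

For GBM dX = mu X dt + sigma X dB with X_0 = x_0, apply Itô to Y = log X: dY = (mu - sigma^2/2) dt + sigma dB, so Y_t = log(x_0) + (mu - sigma^2/2) t + sigma B_t and hence X_t = x_0 * exp((mu - sigma^2/2) t + sigma B_t).
With mu = 5, sigma = 8/5, x_0 = 3/4, this gives:
  X_t = 3/4 * exp((93/25) * t + (8/5) * B_t).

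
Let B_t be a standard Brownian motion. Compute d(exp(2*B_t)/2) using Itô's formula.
d(exp(2*B_t)/2) = (exp(2*B_t)) dt + (exp(2*B_t)) dB_t

Itô's formula for f(B_t) gives d f(B_t) = f'(B_t) dB_t + (1/2) f''(B_t) dt. Compute derivatives of f(x) = exp(2*x)/2:
  f'(x)  = exp(2*x)
  f''(x) = 2*exp(2*x)
Substitute x = B_t and multiply the f'' term by 1/2:
  drift     = (1/2) * (2*exp(2*x)) evaluated at B_t = exp(2*B_t)
  diffusion = (exp(2*x)) evaluated at B_t = exp(2*B_t)
Therefore d(exp(2*B_t)/2) = (exp(2*B_t)) dt + (exp(2*B_t)) dB_t.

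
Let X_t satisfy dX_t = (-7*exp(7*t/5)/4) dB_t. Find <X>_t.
<X>_t = 35*exp(14*t/5)/32 - 35/32

For an Itô process dX_t = a(t) dt + b(t) dB_t, the quadratic variation is <X>_t = int_0^t b(s)^2 ds (the drift term does not contribute). Here b(s) = -7*exp(7*s/5)/4, so
  b(s)^2 = 49*exp(14*s/5)/16.
Integrating from 0 to t:
  <X>_t = int_0^t (49*exp(14*s/5)/16) ds = 35*exp(14*t/5)/32 - 35/32.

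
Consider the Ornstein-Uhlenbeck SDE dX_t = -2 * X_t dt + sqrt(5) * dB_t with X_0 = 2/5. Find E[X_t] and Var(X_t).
E[X_t] = 2*exp(-2*t)/5; Var(X_t) = 5/4 - 5*exp(-4*t)/4

The OU SDE dX = -theta X dt + sigma dB admits the integrating factor exp(theta t): d(exp(theta t) X_t) = sigma exp(theta t) dB_t. Integrating from 0 to t:
  X_t = x_0 * exp(-theta t) + sigma * int_0^t exp(-theta (t-s)) dB_s.
The Itô integral has mean 0 and (by the Itô isometry) variance sigma^2 * int_0^t exp(-2 theta (t - s)) ds = sigma^2 * (1 - exp(-2 theta t)) / (2 theta).
With theta = 2, sigma = sqrt(5), x_0 = 2/5:
  E[X_t] = 2/5 * exp(-2 t) = 2*exp(-2*t)/5
  Var(X_t) = (sqrt(5))^2 * (1 - exp(-2*2 t)) / (2 * 2) = 5/4 - 5*exp(-4*t)/4.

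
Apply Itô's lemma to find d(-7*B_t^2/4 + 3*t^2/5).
d(-7*B_t^2/4 + 3*t^2/5) = (6*t/5 - 7/4) dt + (-7*B_t/2) dB_t

Itô's formula for f(t, x): d f(t, B_t) = (f_t + (1/2) f_xx) dt + f_x dB_t. Compute partials of f(t, x) = 3*t^2/5 - 7*x^2/4:
  f_t(t,x)  = 6*t/5
  f_x(t,x)  = -7*x/2
  f_xx(t,x) = -7/2
Assemble drift = f_t + (1/2) f_xx = 6*t/5 - 7/4 and diffusion = f_x = -7*x/2. Substituting x = B_t:
  d(-7*B_t^2/4 + 3*t^2/5) = (6*t/5 - 7/4) dt + (-7*B_t/2) dB_t.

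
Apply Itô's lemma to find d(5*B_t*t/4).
d(5*B_t*t/4) = (5*B_t/4) dt + (5*t/4) dB_t

Itô's formula for f(t, x): d f(t, B_t) = (f_t + (1/2) f_xx) dt + f_x dB_t. Compute partials of f(t, x) = 5*t*x/4:
  f_t(t,x)  = 5*x/4
  f_x(t,x)  = 5*t/4
  f_xx(t,x) = 0
Assemble drift = f_t + (1/2) f_xx = 5*x/4 and diffusion = f_x = 5*t/4. Substituting x = B_t:
  d(5*B_t*t/4) = (5*B_t/4) dt + (5*t/4) dB_t.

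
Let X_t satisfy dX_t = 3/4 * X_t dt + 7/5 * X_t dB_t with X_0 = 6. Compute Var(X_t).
Var(X_t) = 36*(exp(49*t/25) - 1)*exp(3*t/2)

For GBM dX = mu X dt + sigma X dB with X_0 = x_0, apply Itô to Y = log X: dY = (mu - sigma^2/2) dt + sigma dB, so Y_t = log(x_0) + (mu - sigma^2/2) t + sigma B_t and hence X_t = x_0 * exp((mu - sigma^2/2) t + sigma B_t).
With mu = 3/4, sigma = 7/5, x_0 = 6, this gives:
  X_t = 6 * exp((-23/100) * t + (7/5) * B_t).
Since sigma*B_t ~ Normal(0, sigma^2 t), E[exp(sigma*B_t)] = exp(sigma^2 t / 2); so E[X_t] = x_0 * exp((mu - sigma^2/2) t) * exp(sigma^2 t / 2) = x_0 * exp(mu t) = 6*exp(3*t/4).
Var(X_t) = E[X_t^2] - (E[X_t])^2 = x_0^2 * exp(2 mu t) * (exp(sigma^2 t) - 1) = 36*(exp(49*t/25) - 1)*exp(3*t/2).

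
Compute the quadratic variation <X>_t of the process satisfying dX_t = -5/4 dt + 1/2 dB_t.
<X>_t = t/4

For an Itô process dX_t = a(t) dt + b(t) dB_t, the quadratic variation is <X>_t = int_0^t b(s)^2 ds (the drift term does not contribute). Here b(s) = 1/2, so
  b(s)^2 = 1/4.
Integrating from 0 to t:
  <X>_t = int_0^t (1/4) ds = t/4.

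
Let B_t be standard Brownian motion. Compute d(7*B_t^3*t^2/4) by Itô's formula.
d(7*B_t^3*t^2/4) = (7*B_t*t*(2*B_t^2 + 3*t)/4) dt + (21*B_t^2*t^2/4) dB_t

Itô's formula for f(t, x): d f(t, B_t) = (f_t + (1/2) f_xx) dt + f_x dB_t. Compute partials of f(t, x) = 7*t^2*x^3/4:
  f_t(t,x)  = 7*t*x^3/2
  f_x(t,x)  = 21*t^2*x^2/4
  f_xx(t,x) = 21*t^2*x/2
Assemble drift = f_t + (1/2) f_xx = 7*t*x*(3*t + 2*x^2)/4 and diffusion = f_x = 21*t^2*x^2/4. Substituting x = B_t:
  d(7*B_t^3*t^2/4) = (7*B_t*t*(2*B_t^2 + 3*t)/4) dt + (21*B_t^2*t^2/4) dB_t.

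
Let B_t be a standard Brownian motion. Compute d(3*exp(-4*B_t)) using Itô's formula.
d(3*exp(-4*B_t)) = (24*exp(-4*B_t)) dt + (-12*exp(-4*B_t)) dB_t

Itô's formula for f(B_t) gives d f(B_t) = f'(B_t) dB_t + (1/2) f''(B_t) dt. Compute derivatives of f(x) = 3*exp(-4*x):
  f'(x)  = -12*exp(-4*x)
  f''(x) = 48*exp(-4*x)
Substitute x = B_t and multiply the f'' term by 1/2:
  drift     = (1/2) * (48*exp(-4*x)) evaluated at B_t = 24*exp(-4*B_t)
  diffusion = (-12*exp(-4*x)) evaluated at B_t = -12*exp(-4*B_t)
Therefore d(3*exp(-4*B_t)) = (24*exp(-4*B_t)) dt + (-12*exp(-4*B_t)) dB_t.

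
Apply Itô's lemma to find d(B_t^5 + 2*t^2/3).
d(B_t^5 + 2*t^2/3) = (10*B_t^3 + 4*t/3) dt + (5*B_t^4) dB_t

Itô's formula for f(t, x): d f(t, B_t) = (f_t + (1/2) f_xx) dt + f_x dB_t. Compute partials of f(t, x) = 2*t^2/3 + x^5:
  f_t(t,x)  = 4*t/3
  f_x(t,x)  = 5*x^4
  f_xx(t,x) = 20*x^3
Assemble drift = f_t + (1/2) f_xx = 4*t/3 + 10*x^3 and diffusion = f_x = 5*x^4. Substituting x = B_t:
  d(B_t^5 + 2*t^2/3) = (10*B_t^3 + 4*t/3) dt + (5*B_t^4) dB_t.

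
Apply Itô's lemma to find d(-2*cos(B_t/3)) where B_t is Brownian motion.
d(-2*cos(B_t/3)) = (cos(B_t/3)/9) dt + (2*sin(B_t/3)/3) dB_t

Itô's formula for f(B_t) gives d f(B_t) = f'(B_t) dB_t + (1/2) f''(B_t) dt. Compute derivatives of f(x) = -2*cos(x/3):
  f'(x)  = 2*sin(x/3)/3
  f''(x) = 2*cos(x/3)/9
Substitute x = B_t and multiply the f'' term by 1/2:
  drift     = (1/2) * (2*cos(x/3)/9) evaluated at B_t = cos(B_t/3)/9
  diffusion = (2*sin(x/3)/3) evaluated at B_t = 2*sin(B_t/3)/3
Therefore d(-2*cos(B_t/3)) = (cos(B_t/3)/9) dt + (2*sin(B_t/3)/3) dB_t.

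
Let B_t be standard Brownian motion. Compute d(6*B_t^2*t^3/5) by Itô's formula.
d(6*B_t^2*t^3/5) = (6*t^2*(3*B_t^2 + t)/5) dt + (12*B_t*t^3/5) dB_t

Itô's formula for f(t, x): d f(t, B_t) = (f_t + (1/2) f_xx) dt + f_x dB_t. Compute partials of f(t, x) = 6*t^3*x^2/5:
  f_t(t,x)  = 18*t^2*x^2/5
  f_x(t,x)  = 12*t^3*x/5
  f_xx(t,x) = 12*t^3/5
Assemble drift = f_t + (1/2) f_xx = 6*t^2*(t + 3*x^2)/5 and diffusion = f_x = 12*t^3*x/5. Substituting x = B_t:
  d(6*B_t^2*t^3/5) = (6*t^2*(3*B_t^2 + t)/5) dt + (12*B_t*t^3/5) dB_t.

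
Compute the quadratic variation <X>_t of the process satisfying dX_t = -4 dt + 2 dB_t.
<X>_t = 4*t

For an Itô process dX_t = a(t) dt + b(t) dB_t, the quadratic variation is <X>_t = int_0^t b(s)^2 ds (the drift term does not contribute). Here b(s) = 2, so
  b(s)^2 = 4.
Integrating from 0 to t:
  <X>_t = int_0^t (4) ds = 4*t.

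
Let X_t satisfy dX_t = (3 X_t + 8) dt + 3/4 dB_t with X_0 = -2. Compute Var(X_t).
Var(X_t) = 3*exp(6*t)/32 - 3/32

The variance V(t) = Var(X_t) satisfies V'(t) = 2 a V(t) + c^2 with V(0) = 0 (drift coefficient is linear in X, diffusion is constant). With a = 3, c = 3/4, the solution is
  V(t) = (c^2 / (2 a)) * (exp(2 a t) - 1)
       = ((3/4)^2 / (2*3)) * (exp(6 t) - 1)
       = 3*exp(6*t)/32 - 3/32.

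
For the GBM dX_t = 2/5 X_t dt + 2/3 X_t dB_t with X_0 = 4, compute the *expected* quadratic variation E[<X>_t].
E[<X>_t] = 40*exp(56*t/45)/7 - 40/7

<X>_t = int_0^t ((2/3) * X_s)^2 ds. Taking expectation inside the integral: E[<X>_t] = (2/3)^2 * int_0^t E[X_s^2] ds. For GBM, E[X_s^2] = x_0^2 * exp((2 mu + sigma^2) s). Integrating:
  E[<X>_t] = (2/3)^2 * 4^2 * (exp((2*(2/5) + (2/3)^2) t) - 1) / (2*(2/5) + (2/3)^2)
           = (2/3)^2 * 4^2 * (exp((56/45) t) - 1) / (56/45) = 40*exp(56*t/45)/7 - 40/7.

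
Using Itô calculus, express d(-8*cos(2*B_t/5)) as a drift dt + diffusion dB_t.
d(-8*cos(2*B_t/5)) = (16*cos(2*B_t/5)/25) dt + (16*sin(2*B_t/5)/5) dB_t

Itô's formula for f(B_t) gives d f(B_t) = f'(B_t) dB_t + (1/2) f''(B_t) dt. Compute derivatives of f(x) = -8*cos(2*x/5):
  f'(x)  = 16*sin(2*x/5)/5
  f''(x) = 32*cos(2*x/5)/25
Substitute x = B_t and multiply the f'' term by 1/2:
  drift     = (1/2) * (32*cos(2*x/5)/25) evaluated at B_t = 16*cos(2*B_t/5)/25
  diffusion = (16*sin(2*x/5)/5) evaluated at B_t = 16*sin(2*B_t/5)/5
Therefore d(-8*cos(2*B_t/5)) = (16*cos(2*B_t/5)/25) dt + (16*sin(2*B_t/5)/5) dB_t.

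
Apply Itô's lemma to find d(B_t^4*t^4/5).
d(B_t^4*t^4/5) = (2*B_t^2*t^3*(2*B_t^2 + 3*t)/5) dt + (4*B_t^3*t^4/5) dB_t

Itô's formula for f(t, x): d f(t, B_t) = (f_t + (1/2) f_xx) dt + f_x dB_t. Compute partials of f(t, x) = t^4*x^4/5:
  f_t(t,x)  = 4*t^3*x^4/5
  f_x(t,x)  = 4*t^4*x^3/5
  f_xx(t,x) = 12*t^4*x^2/5
Assemble drift = f_t + (1/2) f_xx = 2*t^3*x^2*(3*t + 2*x^2)/5 and diffusion = f_x = 4*t^4*x^3/5. Substituting x = B_t:
  d(B_t^4*t^4/5) = (2*B_t^2*t^3*(2*B_t^2 + 3*t)/5) dt + (4*B_t^3*t^4/5) dB_t.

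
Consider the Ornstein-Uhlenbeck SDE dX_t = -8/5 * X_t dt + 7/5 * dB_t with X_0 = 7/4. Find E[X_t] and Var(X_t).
E[X_t] = 7*exp(-8*t/5)/4; Var(X_t) = 49/80 - 49*exp(-16*t/5)/80

The OU SDE dX = -theta X dt + sigma dB admits the integrating factor exp(theta t): d(exp(theta t) X_t) = sigma exp(theta t) dB_t. Integrating from 0 to t:
  X_t = x_0 * exp(-theta t) + sigma * int_0^t exp(-theta (t-s)) dB_s.
The Itô integral has mean 0 and (by the Itô isometry) variance sigma^2 * int_0^t exp(-2 theta (t - s)) ds = sigma^2 * (1 - exp(-2 theta t)) / (2 theta).
With theta = 8/5, sigma = 7/5, x_0 = 7/4:
  E[X_t] = 7/4 * exp(-8/5 t) = 7*exp(-8*t/5)/4
  Var(X_t) = (7/5)^2 * (1 - exp(-2*8/5 t)) / (2 * 8/5) = 49/80 - 49*exp(-16*t/5)/80.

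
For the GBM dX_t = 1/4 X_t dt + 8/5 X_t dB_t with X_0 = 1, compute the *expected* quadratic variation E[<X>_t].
E[<X>_t] = 128*exp(153*t/50)/153 - 128/153

<X>_t = int_0^t ((8/5) * X_s)^2 ds. Taking expectation inside the integral: E[<X>_t] = (8/5)^2 * int_0^t E[X_s^2] ds. For GBM, E[X_s^2] = x_0^2 * exp((2 mu + sigma^2) s). Integrating:
  E[<X>_t] = (8/5)^2 * 1^2 * (exp((2*(1/4) + (8/5)^2) t) - 1) / (2*(1/4) + (8/5)^2)
           = (8/5)^2 * 1^2 * (exp((153/50) t) - 1) / (153/50) = 128*exp(153*t/50)/153 - 128/153.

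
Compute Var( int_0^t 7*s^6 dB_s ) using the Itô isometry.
Var = 49*t^13/13

The Itô integral of a deterministic integrand f(s) has mean 0 because each increment f(s) * (B_{s+ds} - B_s) has mean 0. By the Itô isometry:
  Var( int_0^t f(s) dB_s ) = E[ (int_0^t f(s) dB_s)^2 ] = int_0^t f(s)^2 ds.
Here f(s) = 7*s^6, so f(s)^2 = 49*s^12. Integrate:
  int_0^t (49*s^12) ds = 49*t^13/13.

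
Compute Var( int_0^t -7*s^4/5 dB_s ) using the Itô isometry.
Var = 49*t^9/225

The Itô integral of a deterministic integrand f(s) has mean 0 because each increment f(s) * (B_{s+ds} - B_s) has mean 0. By the Itô isometry:
  Var( int_0^t f(s) dB_s ) = E[ (int_0^t f(s) dB_s)^2 ] = int_0^t f(s)^2 ds.
Here f(s) = -7*s^4/5, so f(s)^2 = 49*s^8/25. Integrate:
  int_0^t (49*s^8/25) ds = 49*t^9/225.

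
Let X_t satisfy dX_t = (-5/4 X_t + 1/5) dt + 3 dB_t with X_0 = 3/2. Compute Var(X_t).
Var(X_t) = 18/5 - 18*exp(-5*t/2)/5

The variance V(t) = Var(X_t) satisfies V'(t) = 2 a V(t) + c^2 with V(0) = 0 (drift coefficient is linear in X, diffusion is constant). With a = -5/4, c = 3, the solution is
  V(t) = (c^2 / (2 a)) * (exp(2 a t) - 1)
       = (3^2 / (2*(-5/4))) * (exp((-5/2) t) - 1)
       = 18/5 - 18*exp(-5*t/2)/5.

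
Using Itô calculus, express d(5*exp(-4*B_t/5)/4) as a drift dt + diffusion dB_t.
d(5*exp(-4*B_t/5)/4) = (2*exp(-4*B_t/5)/5) dt + (-exp(-4*B_t/5)) dB_t

Itô's formula for f(B_t) gives d f(B_t) = f'(B_t) dB_t + (1/2) f''(B_t) dt. Compute derivatives of f(x) = 5*exp(-4*x/5)/4:
  f'(x)  = -exp(-4*x/5)
  f''(x) = 4*exp(-4*x/5)/5
Substitute x = B_t and multiply the f'' term by 1/2:
  drift     = (1/2) * (4*exp(-4*x/5)/5) evaluated at B_t = 2*exp(-4*B_t/5)/5
  diffusion = (-exp(-4*x/5)) evaluated at B_t = -exp(-4*B_t/5)
Therefore d(5*exp(-4*B_t/5)/4) = (2*exp(-4*B_t/5)/5) dt + (-exp(-4*B_t/5)) dB_t.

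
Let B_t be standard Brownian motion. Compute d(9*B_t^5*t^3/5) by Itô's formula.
d(9*B_t^5*t^3/5) = (B_t^3*t^2*(27*B_t^2/5 + 18*t)) dt + (9*B_t^4*t^3) dB_t

Itô's formula for f(t, x): d f(t, B_t) = (f_t + (1/2) f_xx) dt + f_x dB_t. Compute partials of f(t, x) = 9*t^3*x^5/5:
  f_t(t,x)  = 27*t^2*x^5/5
  f_x(t,x)  = 9*t^3*x^4
  f_xx(t,x) = 36*t^3*x^3
Assemble drift = f_t + (1/2) f_xx = t^2*x^3*(18*t + 27*x^2/5) and diffusion = f_x = 9*t^3*x^4. Substituting x = B_t:
  d(9*B_t^5*t^3/5) = (B_t^3*t^2*(27*B_t^2/5 + 18*t)) dt + (9*B_t^4*t^3) dB_t.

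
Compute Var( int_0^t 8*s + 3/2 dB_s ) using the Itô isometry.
Var = t*(256*t^2 + 144*t + 27)/12

The Itô integral of a deterministic integrand f(s) has mean 0 because each increment f(s) * (B_{s+ds} - B_s) has mean 0. By the Itô isometry:
  Var( int_0^t f(s) dB_s ) = E[ (int_0^t f(s) dB_s)^2 ] = int_0^t f(s)^2 ds.
Here f(s) = 8*s + 3/2, so f(s)^2 = (16*s + 3)^2/4. Integrate:
  int_0^t ((16*s + 3)^2/4) ds = t*(256*t^2 + 144*t + 27)/12.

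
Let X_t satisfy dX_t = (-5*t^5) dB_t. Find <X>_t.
<X>_t = 25*t^11/11

For an Itô process dX_t = a(t) dt + b(t) dB_t, the quadratic variation is <X>_t = int_0^t b(s)^2 ds (the drift term does not contribute). Here b(s) = -5*s^5, so
  b(s)^2 = 25*s^10.
Integrating from 0 to t:
  <X>_t = int_0^t (25*s^10) ds = 25*t^11/11.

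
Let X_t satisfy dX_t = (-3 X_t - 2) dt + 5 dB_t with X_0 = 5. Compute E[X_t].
E[X_t] = -2/3 + 17*exp(-3*t)/3

Taking expectations and using E[dB_t] = 0, the mean m(t) = E[X_t] satisfies the ODE m'(t) = a m(t) + b with m(0) = x_0. With a = -3, b = -2, x_0 = 5, the solution is
  m(t) = x_0 * exp(a t) + (b/a) * (exp(a t) - 1)
       = 5 * exp((-3) t) + ((-2)/(-3)) * (exp((-3) t) - 1)
       = -2/3 + 17*exp(-3*t)/3.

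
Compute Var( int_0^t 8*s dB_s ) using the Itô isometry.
Var = 64*t^3/3

The Itô integral of a deterministic integrand f(s) has mean 0 because each increment f(s) * (B_{s+ds} - B_s) has mean 0. By the Itô isometry:
  Var( int_0^t f(s) dB_s ) = E[ (int_0^t f(s) dB_s)^2 ] = int_0^t f(s)^2 ds.
Here f(s) = 8*s, so f(s)^2 = 64*s^2. Integrate:
  int_0^t (64*s^2) ds = 64*t^3/3.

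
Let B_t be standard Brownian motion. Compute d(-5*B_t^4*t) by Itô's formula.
d(-5*B_t^4*t) = (5*B_t^2*(-B_t^2 - 6*t)) dt + (-20*B_t^3*t) dB_t

Itô's formula for f(t, x): d f(t, B_t) = (f_t + (1/2) f_xx) dt + f_x dB_t. Compute partials of f(t, x) = -5*t*x^4:
  f_t(t,x)  = -5*x^4
  f_x(t,x)  = -20*t*x^3
  f_xx(t,x) = -60*t*x^2
Assemble drift = f_t + (1/2) f_xx = 5*x^2*(-6*t - x^2) and diffusion = f_x = -20*t*x^3. Substituting x = B_t:
  d(-5*B_t^4*t) = (5*B_t^2*(-B_t^2 - 6*t)) dt + (-20*B_t^3*t) dB_t.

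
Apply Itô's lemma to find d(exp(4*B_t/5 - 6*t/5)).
d(exp(4*B_t/5 - 6*t/5)) = (-22*exp(4*B_t/5 - 6*t/5)/25) dt + (4*exp(4*B_t/5 - 6*t/5)/5) dB_t

Itô's formula for f(t, x): d f(t, B_t) = (f_t + (1/2) f_xx) dt + f_x dB_t. Compute partials of f(t, x) = exp(-6*t/5 + 4*x/5):
  f_t(t,x)  = -6*exp(-6*t/5 + 4*x/5)/5
  f_x(t,x)  = 4*exp(-6*t/5 + 4*x/5)/5
  f_xx(t,x) = 16*exp(-6*t/5 + 4*x/5)/25
Assemble drift = f_t + (1/2) f_xx = -22*exp(-6*t/5 + 4*x/5)/25 and diffusion = f_x = 4*exp(-6*t/5 + 4*x/5)/5. Substituting x = B_t:
  d(exp(4*B_t/5 - 6*t/5)) = (-22*exp(4*B_t/5 - 6*t/5)/25) dt + (4*exp(4*B_t/5 - 6*t/5)/5) dB_t.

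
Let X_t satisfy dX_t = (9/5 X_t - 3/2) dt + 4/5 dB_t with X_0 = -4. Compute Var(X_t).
Var(X_t) = 8*exp(18*t/5)/45 - 8/45

The variance V(t) = Var(X_t) satisfies V'(t) = 2 a V(t) + c^2 with V(0) = 0 (drift coefficient is linear in X, diffusion is constant). With a = 9/5, c = 4/5, the solution is
  V(t) = (c^2 / (2 a)) * (exp(2 a t) - 1)
       = ((4/5)^2 / (2*(9/5))) * (exp((18/5) t) - 1)
       = 8*exp(18*t/5)/45 - 8/45.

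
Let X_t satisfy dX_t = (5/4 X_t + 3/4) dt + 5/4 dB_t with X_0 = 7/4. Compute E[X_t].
E[X_t] = 47*exp(5*t/4)/20 - 3/5

Taking expectations and using E[dB_t] = 0, the mean m(t) = E[X_t] satisfies the ODE m'(t) = a m(t) + b with m(0) = x_0. With a = 5/4, b = 3/4, x_0 = 7/4, the solution is
  m(t) = x_0 * exp(a t) + (b/a) * (exp(a t) - 1)
       = (7/4) * exp((5/4) t) + ((3/4)/(5/4)) * (exp((5/4) t) - 1)
       = 47*exp(5*t/4)/20 - 3/5.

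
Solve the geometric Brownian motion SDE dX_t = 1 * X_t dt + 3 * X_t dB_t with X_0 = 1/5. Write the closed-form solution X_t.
X_t = 1/5 * exp((-7/2) * t + (3) * B_t)

For GBM dX = mu X dt + sigma X dB with X_0 = x_0, apply Itô to Y = log X: dY = (mu - sigma^2/2) dt + sigma dB, so Y_t = log(x_0) + (mu - sigma^2/2) t + sigma B_t and hence X_t = x_0 * exp((mu - sigma^2/2) t + sigma B_t).
With mu = 1, sigma = 3, x_0 = 1/5, this gives:
  X_t = 1/5 * exp((-7/2) * t + (3) * B_t).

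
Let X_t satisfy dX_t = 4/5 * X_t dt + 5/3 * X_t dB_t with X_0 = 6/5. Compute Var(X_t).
Var(X_t) = 36*(exp(25*t/9) - 1)*exp(8*t/5)/25

For GBM dX = mu X dt + sigma X dB with X_0 = x_0, apply Itô to Y = log X: dY = (mu - sigma^2/2) dt + sigma dB, so Y_t = log(x_0) + (mu - sigma^2/2) t + sigma B_t and hence X_t = x_0 * exp((mu - sigma^2/2) t + sigma B_t).
With mu = 4/5, sigma = 5/3, x_0 = 6/5, this gives:
  X_t = 6/5 * exp((-53/90) * t + (5/3) * B_t).
Since sigma*B_t ~ Normal(0, sigma^2 t), E[exp(sigma*B_t)] = exp(sigma^2 t / 2); so E[X_t] = x_0 * exp((mu - sigma^2/2) t) * exp(sigma^2 t / 2) = x_0 * exp(mu t) = 6*exp(4*t/5)/5.
Var(X_t) = E[X_t^2] - (E[X_t])^2 = x_0^2 * exp(2 mu t) * (exp(sigma^2 t) - 1) = 36*(exp(25*t/9) - 1)*exp(8*t/5)/25.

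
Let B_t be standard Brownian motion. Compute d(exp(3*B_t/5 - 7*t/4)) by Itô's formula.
d(exp(3*B_t/5 - 7*t/4)) = (-157*exp(3*B_t/5 - 7*t/4)/100) dt + (3*exp(3*B_t/5 - 7*t/4)/5) dB_t

Itô's formula for f(t, x): d f(t, B_t) = (f_t + (1/2) f_xx) dt + f_x dB_t. Compute partials of f(t, x) = exp(-7*t/4 + 3*x/5):
  f_t(t,x)  = -7*exp(-7*t/4 + 3*x/5)/4
  f_x(t,x)  = 3*exp(-7*t/4 + 3*x/5)/5
  f_xx(t,x) = 9*exp(-7*t/4 + 3*x/5)/25
Assemble drift = f_t + (1/2) f_xx = -157*exp(-7*t/4 + 3*x/5)/100 and diffusion = f_x = 3*exp(-7*t/4 + 3*x/5)/5. Substituting x = B_t:
  d(exp(3*B_t/5 - 7*t/4)) = (-157*exp(3*B_t/5 - 7*t/4)/100) dt + (3*exp(3*B_t/5 - 7*t/4)/5) dB_t.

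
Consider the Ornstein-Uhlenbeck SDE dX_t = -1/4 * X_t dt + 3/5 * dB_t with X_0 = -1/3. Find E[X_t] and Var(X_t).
E[X_t] = -exp(-t/4)/3; Var(X_t) = 18/25 - 18*exp(-t/2)/25

The OU SDE dX = -theta X dt + sigma dB admits the integrating factor exp(theta t): d(exp(theta t) X_t) = sigma exp(theta t) dB_t. Integrating from 0 to t:
  X_t = x_0 * exp(-theta t) + sigma * int_0^t exp(-theta (t-s)) dB_s.
The Itô integral has mean 0 and (by the Itô isometry) variance sigma^2 * int_0^t exp(-2 theta (t - s)) ds = sigma^2 * (1 - exp(-2 theta t)) / (2 theta).
With theta = 1/4, sigma = 3/5, x_0 = -1/3:
  E[X_t] = -1/3 * exp(-1/4 t) = -exp(-t/4)/3
  Var(X_t) = (3/5)^2 * (1 - exp(-2*1/4 t)) / (2 * 1/4) = 18/25 - 18*exp(-t/2)/25.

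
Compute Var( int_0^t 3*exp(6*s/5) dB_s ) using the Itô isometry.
Var = 15*exp(12*t/5)/4 - 15/4

The Itô integral of a deterministic integrand f(s) has mean 0 because each increment f(s) * (B_{s+ds} - B_s) has mean 0. By the Itô isometry:
  Var( int_0^t f(s) dB_s ) = E[ (int_0^t f(s) dB_s)^2 ] = int_0^t f(s)^2 ds.
Here f(s) = 3*exp(6*s/5), so f(s)^2 = 9*exp(12*s/5). Integrate:
  int_0^t (9*exp(12*s/5)) ds = 15*exp(12*t/5)/4 - 15/4.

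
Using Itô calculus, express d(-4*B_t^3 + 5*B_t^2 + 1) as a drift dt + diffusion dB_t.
d(-4*B_t^3 + 5*B_t^2 + 1) = (5 - 12*B_t) dt + (2*B_t*(5 - 6*B_t)) dB_t

Itô's formula for f(B_t) gives d f(B_t) = f'(B_t) dB_t + (1/2) f''(B_t) dt. Compute derivatives of f(x) = -4*x^3 + 5*x^2 + 1:
  f'(x)  = 2*x*(5 - 6*x)
  f''(x) = 10 - 24*x
Substitute x = B_t and multiply the f'' term by 1/2:
  drift     = (1/2) * (10 - 24*x) evaluated at B_t = 5 - 12*B_t
  diffusion = (2*x*(5 - 6*x)) evaluated at B_t = 2*B_t*(5 - 6*B_t)
Therefore d(-4*B_t^3 + 5*B_t^2 + 1) = (5 - 12*B_t) dt + (2*B_t*(5 - 6*B_t)) dB_t.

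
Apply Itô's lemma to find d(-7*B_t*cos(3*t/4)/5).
d(-7*B_t*cos(3*t/4)/5) = (21*B_t*sin(3*t/4)/20) dt + (-7*cos(3*t/4)/5) dB_t

Itô's formula for f(t, x): d f(t, B_t) = (f_t + (1/2) f_xx) dt + f_x dB_t. Compute partials of f(t, x) = -7*x*cos(3*t/4)/5:
  f_t(t,x)  = 21*x*sin(3*t/4)/20
  f_x(t,x)  = -7*cos(3*t/4)/5
  f_xx(t,x) = 0
Assemble drift = f_t + (1/2) f_xx = 21*x*sin(3*t/4)/20 and diffusion = f_x = -7*cos(3*t/4)/5. Substituting x = B_t:
  d(-7*B_t*cos(3*t/4)/5) = (21*B_t*sin(3*t/4)/20) dt + (-7*cos(3*t/4)/5) dB_t.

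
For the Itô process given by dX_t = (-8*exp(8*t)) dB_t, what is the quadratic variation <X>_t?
<X>_t = 4*exp(16*t) - 4

For an Itô process dX_t = a(t) dt + b(t) dB_t, the quadratic variation is <X>_t = int_0^t b(s)^2 ds (the drift term does not contribute). Here b(s) = -8*exp(8*s), so
  b(s)^2 = 64*exp(16*s).
Integrating from 0 to t:
  <X>_t = int_0^t (64*exp(16*s)) ds = 4*exp(16*t) - 4.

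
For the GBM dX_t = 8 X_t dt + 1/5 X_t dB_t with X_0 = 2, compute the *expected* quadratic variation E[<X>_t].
E[<X>_t] = 4*exp(401*t/25)/401 - 4/401

<X>_t = int_0^t ((1/5) * X_s)^2 ds. Taking expectation inside the integral: E[<X>_t] = (1/5)^2 * int_0^t E[X_s^2] ds. For GBM, E[X_s^2] = x_0^2 * exp((2 mu + sigma^2) s). Integrating:
  E[<X>_t] = (1/5)^2 * 2^2 * (exp((2*8 + (1/5)^2) t) - 1) / (2*8 + (1/5)^2)
           = (1/5)^2 * 2^2 * (exp((401/25) t) - 1) / (401/25) = 4*exp(401*t/25)/401 - 4/401.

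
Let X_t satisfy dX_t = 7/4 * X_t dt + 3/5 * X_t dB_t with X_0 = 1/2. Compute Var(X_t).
Var(X_t) = (exp(9*t/25) - 1)*exp(7*t/2)/4

For GBM dX = mu X dt + sigma X dB with X_0 = x_0, apply Itô to Y = log X: dY = (mu - sigma^2/2) dt + sigma dB, so Y_t = log(x_0) + (mu - sigma^2/2) t + sigma B_t and hence X_t = x_0 * exp((mu - sigma^2/2) t + sigma B_t).
With mu = 7/4, sigma = 3/5, x_0 = 1/2, this gives:
  X_t = 1/2 * exp((157/100) * t + (3/5) * B_t).
Since sigma*B_t ~ Normal(0, sigma^2 t), E[exp(sigma*B_t)] = exp(sigma^2 t / 2); so E[X_t] = x_0 * exp((mu - sigma^2/2) t) * exp(sigma^2 t / 2) = x_0 * exp(mu t) = exp(7*t/4)/2.
Var(X_t) = E[X_t^2] - (E[X_t])^2 = x_0^2 * exp(2 mu t) * (exp(sigma^2 t) - 1) = (exp(9*t/25) - 1)*exp(7*t/2)/4.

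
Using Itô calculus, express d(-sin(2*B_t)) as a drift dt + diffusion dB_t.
d(-sin(2*B_t)) = (2*sin(2*B_t)) dt + (-2*cos(2*B_t)) dB_t

Itô's formula for f(B_t) gives d f(B_t) = f'(B_t) dB_t + (1/2) f''(B_t) dt. Compute derivatives of f(x) = -sin(2*x):
  f'(x)  = -2*cos(2*x)
  f''(x) = 4*sin(2*x)
Substitute x = B_t and multiply the f'' term by 1/2:
  drift     = (1/2) * (4*sin(2*x)) evaluated at B_t = 2*sin(2*B_t)
  diffusion = (-2*cos(2*x)) evaluated at B_t = -2*cos(2*B_t)
Therefore d(-sin(2*B_t)) = (2*sin(2*B_t)) dt + (-2*cos(2*B_t)) dB_t.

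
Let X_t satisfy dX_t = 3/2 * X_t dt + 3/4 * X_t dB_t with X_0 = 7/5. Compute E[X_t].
E[X_t] = 7*exp(3*t/2)/5

For GBM dX = mu X dt + sigma X dB with X_0 = x_0, apply Itô to Y = log X: dY = (mu - sigma^2/2) dt + sigma dB, so Y_t = log(x_0) + (mu - sigma^2/2) t + sigma B_t and hence X_t = x_0 * exp((mu - sigma^2/2) t + sigma B_t).
With mu = 3/2, sigma = 3/4, x_0 = 7/5, this gives:
  X_t = 7/5 * exp((39/32) * t + (3/4) * B_t).
Since sigma*B_t ~ Normal(0, sigma^2 t), E[exp(sigma*B_t)] = exp(sigma^2 t / 2); so E[X_t] = x_0 * exp((mu - sigma^2/2) t) * exp(sigma^2 t / 2) = x_0 * exp(mu t) = 7*exp(3*t/2)/5.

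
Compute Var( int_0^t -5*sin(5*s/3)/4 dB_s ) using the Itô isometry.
Var = 25*t/32 - 15*sin(10*t/3)/64

The Itô integral of a deterministic integrand f(s) has mean 0 because each increment f(s) * (B_{s+ds} - B_s) has mean 0. By the Itô isometry:
  Var( int_0^t f(s) dB_s ) = E[ (int_0^t f(s) dB_s)^2 ] = int_0^t f(s)^2 ds.
Here f(s) = -5*sin(5*s/3)/4, so f(s)^2 = 25*sin(5*s/3)^2/16. Integrate:
  int_0^t (25*sin(5*s/3)^2/16) ds = 25*t/32 - 15*sin(10*t/3)/64.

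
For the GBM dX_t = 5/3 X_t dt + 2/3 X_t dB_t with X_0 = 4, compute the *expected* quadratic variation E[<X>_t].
E[<X>_t] = 32*exp(34*t/9)/17 - 32/17

<X>_t = int_0^t ((2/3) * X_s)^2 ds. Taking expectation inside the integral: E[<X>_t] = (2/3)^2 * int_0^t E[X_s^2] ds. For GBM, E[X_s^2] = x_0^2 * exp((2 mu + sigma^2) s). Integrating:
  E[<X>_t] = (2/3)^2 * 4^2 * (exp((2*(5/3) + (2/3)^2) t) - 1) / (2*(5/3) + (2/3)^2)
           = (2/3)^2 * 4^2 * (exp((34/9) t) - 1) / (34/9) = 32*exp(34*t/9)/17 - 32/17.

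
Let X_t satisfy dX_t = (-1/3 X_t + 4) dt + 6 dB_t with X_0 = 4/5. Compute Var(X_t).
Var(X_t) = 54 - 54*exp(-2*t/3)

The variance V(t) = Var(X_t) satisfies V'(t) = 2 a V(t) + c^2 with V(0) = 0 (drift coefficient is linear in X, diffusion is constant). With a = -1/3, c = 6, the solution is
  V(t) = (c^2 / (2 a)) * (exp(2 a t) - 1)
       = (6^2 / (2*(-1/3))) * (exp((-2/3) t) - 1)
       = 54 - 54*exp(-2*t/3).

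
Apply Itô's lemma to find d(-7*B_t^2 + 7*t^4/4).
d(-7*B_t^2 + 7*t^4/4) = (7*t^3 - 7) dt + (-14*B_t) dB_t

Itô's formula for f(t, x): d f(t, B_t) = (f_t + (1/2) f_xx) dt + f_x dB_t. Compute partials of f(t, x) = 7*t^4/4 - 7*x^2:
  f_t(t,x)  = 7*t^3
  f_x(t,x)  = -14*x
  f_xx(t,x) = -14
Assemble drift = f_t + (1/2) f_xx = 7*t^3 - 7 and diffusion = f_x = -14*x. Substituting x = B_t:
  d(-7*B_t^2 + 7*t^4/4) = (7*t^3 - 7) dt + (-14*B_t) dB_t.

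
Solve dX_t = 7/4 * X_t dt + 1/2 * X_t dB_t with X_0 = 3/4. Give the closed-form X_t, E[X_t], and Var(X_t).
X_t = 3/4 * exp((13/8) t + (1/2) B_t); E[X_t] = 3*exp(7*t/4)/4; Var(X_t) = 9*(exp(t/4) - 1)*exp(7*t/2)/16

For GBM dX = mu X dt + sigma X dB with X_0 = x_0, apply Itô to Y = log X: dY = (mu - sigma^2/2) dt + sigma dB, so Y_t = log(x_0) + (mu - sigma^2/2) t + sigma B_t and hence X_t = x_0 * exp((mu - sigma^2/2) t + sigma B_t).
With mu = 7/4, sigma = 1/2, x_0 = 3/4, this gives:
  X_t = 3/4 * exp((13/8) * t + (1/2) * B_t).
Since sigma*B_t ~ Normal(0, sigma^2 t), E[exp(sigma*B_t)] = exp(sigma^2 t / 2); so E[X_t] = x_0 * exp((mu - sigma^2/2) t) * exp(sigma^2 t / 2) = x_0 * exp(mu t) = 3*exp(7*t/4)/4.
Var(X_t) = E[X_t^2] - (E[X_t])^2 = x_0^2 * exp(2 mu t) * (exp(sigma^2 t) - 1) = 9*(exp(t/4) - 1)*exp(7*t/2)/16.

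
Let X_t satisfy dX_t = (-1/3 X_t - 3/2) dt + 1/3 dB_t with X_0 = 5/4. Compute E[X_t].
E[X_t] = -9/2 + 23*exp(-t/3)/4

Taking expectations and using E[dB_t] = 0, the mean m(t) = E[X_t] satisfies the ODE m'(t) = a m(t) + b with m(0) = x_0. With a = -1/3, b = -3/2, x_0 = 5/4, the solution is
  m(t) = x_0 * exp(a t) + (b/a) * (exp(a t) - 1)
       = (5/4) * exp((-1/3) t) + ((-3/2)/(-1/3)) * (exp((-1/3) t) - 1)
       = -9/2 + 23*exp(-t/3)/4.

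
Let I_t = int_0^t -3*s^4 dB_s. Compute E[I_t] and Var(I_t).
E[I_t] = 0; Var(I_t) = t^9

The Itô integral of a deterministic integrand f(s) has mean 0 because each increment f(s) * (B_{s+ds} - B_s) has mean 0. By the Itô isometry:
  Var( int_0^t f(s) dB_s ) = E[ (int_0^t f(s) dB_s)^2 ] = int_0^t f(s)^2 ds.
Here f(s) = -3*s^4, so f(s)^2 = 9*s^8. Integrate:
  int_0^t (9*s^8) ds = t^9.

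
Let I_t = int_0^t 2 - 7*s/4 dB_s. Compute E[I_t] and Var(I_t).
E[I_t] = 0; Var(I_t) = t*(49*t^2 - 168*t + 192)/48

The Itô integral of a deterministic integrand f(s) has mean 0 because each increment f(s) * (B_{s+ds} - B_s) has mean 0. By the Itô isometry:
  Var( int_0^t f(s) dB_s ) = E[ (int_0^t f(s) dB_s)^2 ] = int_0^t f(s)^2 ds.
Here f(s) = 2 - 7*s/4, so f(s)^2 = (7*s - 8)^2/16. Integrate:
  int_0^t ((7*s - 8)^2/16) ds = t*(49*t^2 - 168*t + 192)/48.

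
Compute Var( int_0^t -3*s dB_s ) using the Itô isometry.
Var = 3*t^3

The Itô integral of a deterministic integrand f(s) has mean 0 because each increment f(s) * (B_{s+ds} - B_s) has mean 0. By the Itô isometry:
  Var( int_0^t f(s) dB_s ) = E[ (int_0^t f(s) dB_s)^2 ] = int_0^t f(s)^2 ds.
Here f(s) = -3*s, so f(s)^2 = 9*s^2. Integrate:
  int_0^t (9*s^2) ds = 3*t^3.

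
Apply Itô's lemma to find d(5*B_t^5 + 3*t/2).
d(5*B_t^5 + 3*t/2) = (50*B_t^3 + 3/2) dt + (25*B_t^4) dB_t

Itô's formula for f(t, x): d f(t, B_t) = (f_t + (1/2) f_xx) dt + f_x dB_t. Compute partials of f(t, x) = 3*t/2 + 5*x^5:
  f_t(t,x)  = 3/2
  f_x(t,x)  = 25*x^4
  f_xx(t,x) = 100*x^3
Assemble drift = f_t + (1/2) f_xx = 50*x^3 + 3/2 and diffusion = f_x = 25*x^4. Substituting x = B_t:
  d(5*B_t^5 + 3*t/2) = (50*B_t^3 + 3/2) dt + (25*B_t^4) dB_t.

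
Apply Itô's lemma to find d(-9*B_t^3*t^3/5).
d(-9*B_t^3*t^3/5) = (27*B_t*t^2*(-B_t^2 - t)/5) dt + (-27*B_t^2*t^3/5) dB_t

Itô's formula for f(t, x): d f(t, B_t) = (f_t + (1/2) f_xx) dt + f_x dB_t. Compute partials of f(t, x) = -9*t^3*x^3/5:
  f_t(t,x)  = -27*t^2*x^3/5
  f_x(t,x)  = -27*t^3*x^2/5
  f_xx(t,x) = -54*t^3*x/5
Assemble drift = f_t + (1/2) f_xx = 27*t^2*x*(-t - x^2)/5 and diffusion = f_x = -27*t^3*x^2/5. Substituting x = B_t:
  d(-9*B_t^3*t^3/5) = (27*B_t*t^2*(-B_t^2 - t)/5) dt + (-27*B_t^2*t^3/5) dB_t.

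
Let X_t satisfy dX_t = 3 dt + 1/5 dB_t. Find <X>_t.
<X>_t = t/25

For an Itô process dX_t = a(t) dt + b(t) dB_t, the quadratic variation is <X>_t = int_0^t b(s)^2 ds (the drift term does not contribute). Here b(s) = 1/5, so
  b(s)^2 = 1/25.
Integrating from 0 to t:
  <X>_t = int_0^t (1/25) ds = t/25.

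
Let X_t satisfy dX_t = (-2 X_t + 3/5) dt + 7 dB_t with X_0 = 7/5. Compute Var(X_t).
Var(X_t) = 49/4 - 49*exp(-4*t)/4

The variance V(t) = Var(X_t) satisfies V'(t) = 2 a V(t) + c^2 with V(0) = 0 (drift coefficient is linear in X, diffusion is constant). With a = -2, c = 7, the solution is
  V(t) = (c^2 / (2 a)) * (exp(2 a t) - 1)
       = (7^2 / (2*(-2))) * (exp((-4) t) - 1)
       = 49/4 - 49*exp(-4*t)/4.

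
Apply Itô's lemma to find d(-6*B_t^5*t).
d(-6*B_t^5*t) = (6*B_t^3*(-B_t^2 - 10*t)) dt + (-30*B_t^4*t) dB_t

Itô's formula for f(t, x): d f(t, B_t) = (f_t + (1/2) f_xx) dt + f_x dB_t. Compute partials of f(t, x) = -6*t*x^5:
  f_t(t,x)  = -6*x^5
  f_x(t,x)  = -30*t*x^4
  f_xx(t,x) = -120*t*x^3
Assemble drift = f_t + (1/2) f_xx = 6*x^3*(-10*t - x^2) and diffusion = f_x = -30*t*x^4. Substituting x = B_t:
  d(-6*B_t^5*t) = (6*B_t^3*(-B_t^2 - 10*t)) dt + (-30*B_t^4*t) dB_t.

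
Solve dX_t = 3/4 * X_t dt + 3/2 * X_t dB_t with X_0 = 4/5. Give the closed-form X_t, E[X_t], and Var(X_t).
X_t = 4/5 * exp((-3/8) t + (3/2) B_t); E[X_t] = 4*exp(3*t/4)/5; Var(X_t) = 16*(exp(9*t/4) - 1)*exp(3*t/2)/25

For GBM dX = mu X dt + sigma X dB with X_0 = x_0, apply Itô to Y = log X: dY = (mu - sigma^2/2) dt + sigma dB, so Y_t = log(x_0) + (mu - sigma^2/2) t + sigma B_t and hence X_t = x_0 * exp((mu - sigma^2/2) t + sigma B_t).
With mu = 3/4, sigma = 3/2, x_0 = 4/5, this gives:
  X_t = 4/5 * exp((-3/8) * t + (3/2) * B_t).
Since sigma*B_t ~ Normal(0, sigma^2 t), E[exp(sigma*B_t)] = exp(sigma^2 t / 2); so E[X_t] = x_0 * exp((mu - sigma^2/2) t) * exp(sigma^2 t / 2) = x_0 * exp(mu t) = 4*exp(3*t/4)/5.
Var(X_t) = E[X_t^2] - (E[X_t])^2 = x_0^2 * exp(2 mu t) * (exp(sigma^2 t) - 1) = 16*(exp(9*t/4) - 1)*exp(3*t/2)/25.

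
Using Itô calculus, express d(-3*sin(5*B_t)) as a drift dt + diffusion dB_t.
d(-3*sin(5*B_t)) = (75*sin(5*B_t)/2) dt + (-15*cos(5*B_t)) dB_t

Itô's formula for f(B_t) gives d f(B_t) = f'(B_t) dB_t + (1/2) f''(B_t) dt. Compute derivatives of f(x) = -3*sin(5*x):
  f'(x)  = -15*cos(5*x)
  f''(x) = 75*sin(5*x)
Substitute x = B_t and multiply the f'' term by 1/2:
  drift     = (1/2) * (75*sin(5*x)) evaluated at B_t = 75*sin(5*B_t)/2
  diffusion = (-15*cos(5*x)) evaluated at B_t = -15*cos(5*B_t)
Therefore d(-3*sin(5*B_t)) = (75*sin(5*B_t)/2) dt + (-15*cos(5*B_t)) dB_t.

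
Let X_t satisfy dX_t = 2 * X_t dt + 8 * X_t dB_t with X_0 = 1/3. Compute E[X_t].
E[X_t] = exp(2*t)/3

For GBM dX = mu X dt + sigma X dB with X_0 = x_0, apply Itô to Y = log X: dY = (mu - sigma^2/2) dt + sigma dB, so Y_t = log(x_0) + (mu - sigma^2/2) t + sigma B_t and hence X_t = x_0 * exp((mu - sigma^2/2) t + sigma B_t).
With mu = 2, sigma = 8, x_0 = 1/3, this gives:
  X_t = 1/3 * exp((-30) * t + (8) * B_t).
Since sigma*B_t ~ Normal(0, sigma^2 t), E[exp(sigma*B_t)] = exp(sigma^2 t / 2); so E[X_t] = x_0 * exp((mu - sigma^2/2) t) * exp(sigma^2 t / 2) = x_0 * exp(mu t) = exp(2*t)/3.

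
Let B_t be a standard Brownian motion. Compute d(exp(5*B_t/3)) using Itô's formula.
d(exp(5*B_t/3)) = (25*exp(5*B_t/3)/18) dt + (5*exp(5*B_t/3)/3) dB_t

Itô's formula for f(B_t) gives d f(B_t) = f'(B_t) dB_t + (1/2) f''(B_t) dt. Compute derivatives of f(x) = exp(5*x/3):
  f'(x)  = 5*exp(5*x/3)/3
  f''(x) = 25*exp(5*x/3)/9
Substitute x = B_t and multiply the f'' term by 1/2:
  drift     = (1/2) * (25*exp(5*x/3)/9) evaluated at B_t = 25*exp(5*B_t/3)/18
  diffusion = (5*exp(5*x/3)/3) evaluated at B_t = 5*exp(5*B_t/3)/3
Therefore d(exp(5*B_t/3)) = (25*exp(5*B_t/3)/18) dt + (5*exp(5*B_t/3)/3) dB_t.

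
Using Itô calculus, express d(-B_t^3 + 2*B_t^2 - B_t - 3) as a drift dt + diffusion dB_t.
d(-B_t^3 + 2*B_t^2 - B_t - 3) = (2 - 3*B_t) dt + (-3*B_t^2 + 4*B_t - 1) dB_t

Itô's formula for f(B_t) gives d f(B_t) = f'(B_t) dB_t + (1/2) f''(B_t) dt. Compute derivatives of f(x) = -x^3 + 2*x^2 - x - 3:
  f'(x)  = -3*x^2 + 4*x - 1
  f''(x) = 4 - 6*x
Substitute x = B_t and multiply the f'' term by 1/2:
  drift     = (1/2) * (4 - 6*x) evaluated at B_t = 2 - 3*B_t
  diffusion = (-3*x^2 + 4*x - 1) evaluated at B_t = -3*B_t^2 + 4*B_t - 1
Therefore d(-B_t^3 + 2*B_t^2 - B_t - 3) = (2 - 3*B_t) dt + (-3*B_t^2 + 4*B_t - 1) dB_t.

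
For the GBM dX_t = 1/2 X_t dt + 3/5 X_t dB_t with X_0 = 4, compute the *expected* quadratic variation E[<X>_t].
E[<X>_t] = 72*exp(34*t/25)/17 - 72/17

<X>_t = int_0^t ((3/5) * X_s)^2 ds. Taking expectation inside the integral: E[<X>_t] = (3/5)^2 * int_0^t E[X_s^2] ds. For GBM, E[X_s^2] = x_0^2 * exp((2 mu + sigma^2) s). Integrating:
  E[<X>_t] = (3/5)^2 * 4^2 * (exp((2*(1/2) + (3/5)^2) t) - 1) / (2*(1/2) + (3/5)^2)
           = (3/5)^2 * 4^2 * (exp((34/25) t) - 1) / (34/25) = 72*exp(34*t/25)/17 - 72/17.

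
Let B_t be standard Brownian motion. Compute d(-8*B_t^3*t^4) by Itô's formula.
d(-8*B_t^3*t^4) = (8*B_t*t^3*(-4*B_t^2 - 3*t)) dt + (-24*B_t^2*t^4) dB_t

Itô's formula for f(t, x): d f(t, B_t) = (f_t + (1/2) f_xx) dt + f_x dB_t. Compute partials of f(t, x) = -8*t^4*x^3:
  f_t(t,x)  = -32*t^3*x^3
  f_x(t,x)  = -24*t^4*x^2
  f_xx(t,x) = -48*t^4*x
Assemble drift = f_t + (1/2) f_xx = 8*t^3*x*(-3*t - 4*x^2) and diffusion = f_x = -24*t^4*x^2. Substituting x = B_t:
  d(-8*B_t^3*t^4) = (8*B_t*t^3*(-4*B_t^2 - 3*t)) dt + (-24*B_t^2*t^4) dB_t.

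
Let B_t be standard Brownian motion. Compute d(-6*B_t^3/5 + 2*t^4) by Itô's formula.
d(-6*B_t^3/5 + 2*t^4) = (-18*B_t/5 + 8*t^3) dt + (-18*B_t^2/5) dB_t

Itô's formula for f(t, x): d f(t, B_t) = (f_t + (1/2) f_xx) dt + f_x dB_t. Compute partials of f(t, x) = 2*t^4 - 6*x^3/5:
  f_t(t,x)  = 8*t^3
  f_x(t,x)  = -18*x^2/5
  f_xx(t,x) = -36*x/5
Assemble drift = f_t + (1/2) f_xx = 8*t^3 - 18*x/5 and diffusion = f_x = -18*x^2/5. Substituting x = B_t:
  d(-6*B_t^3/5 + 2*t^4) = (-18*B_t/5 + 8*t^3) dt + (-18*B_t^2/5) dB_t.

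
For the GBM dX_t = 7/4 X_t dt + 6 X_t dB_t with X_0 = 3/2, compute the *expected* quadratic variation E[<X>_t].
E[<X>_t] = 162*exp(79*t/2)/79 - 162/79

<X>_t = int_0^t (6 * X_s)^2 ds. Taking expectation inside the integral: E[<X>_t] = 6^2 * int_0^t E[X_s^2] ds. For GBM, E[X_s^2] = x_0^2 * exp((2 mu + sigma^2) s). Integrating:
  E[<X>_t] = 6^2 * (3/2)^2 * (exp((2*(7/4) + 6^2) t) - 1) / (2*(7/4) + 6^2)
           = 6^2 * (3/2)^2 * (exp((79/2) t) - 1) / (79/2) = 162*exp(79*t/2)/79 - 162/79.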